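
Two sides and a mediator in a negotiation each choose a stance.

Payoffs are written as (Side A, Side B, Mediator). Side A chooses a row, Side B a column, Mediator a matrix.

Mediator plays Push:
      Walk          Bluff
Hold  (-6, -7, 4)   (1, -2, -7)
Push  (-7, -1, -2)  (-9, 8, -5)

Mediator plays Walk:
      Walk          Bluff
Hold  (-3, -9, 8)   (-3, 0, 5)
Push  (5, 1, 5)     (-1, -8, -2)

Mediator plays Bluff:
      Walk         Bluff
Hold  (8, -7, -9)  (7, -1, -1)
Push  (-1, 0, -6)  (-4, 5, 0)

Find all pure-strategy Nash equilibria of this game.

Side A against (Walk, Push): payoffs -6, -7 → best response Hold.
Side A against (Walk, Walk): payoffs -3, 5 → best response Push.
Side A against (Walk, Bluff): payoffs 8, -1 → best response Hold.
Side A against (Bluff, Push): payoffs 1, -9 → best response Hold.
Side A against (Bluff, Walk): payoffs -3, -1 → best response Push.
Side A against (Bluff, Bluff): payoffs 7, -4 → best response Hold.
Side B against (Hold, Push): payoffs -7, -2 → best response Bluff.
Side B against (Hold, Walk): payoffs -9, 0 → best response Bluff.
Side B against (Hold, Bluff): payoffs -7, -1 → best response Bluff.
Side B against (Push, Push): payoffs -1, 8 → best response Bluff.
Side B against (Push, Walk): payoffs 1, -8 → best response Walk.
Side B against (Push, Bluff): payoffs 0, 5 → best response Bluff.
Mediator against (Hold, Walk): payoffs 4, 8, -9 → best response Walk.
Mediator against (Hold, Bluff): payoffs -7, 5, -1 → best response Walk.
Mediator against (Push, Walk): payoffs -2, 5, -6 → best response Walk.
Mediator against (Push, Bluff): payoffs -5, -2, 0 → best response Bluff.
Mutual best responses: (Push, Walk, Walk).

Pure NE: (Push, Walk, Walk)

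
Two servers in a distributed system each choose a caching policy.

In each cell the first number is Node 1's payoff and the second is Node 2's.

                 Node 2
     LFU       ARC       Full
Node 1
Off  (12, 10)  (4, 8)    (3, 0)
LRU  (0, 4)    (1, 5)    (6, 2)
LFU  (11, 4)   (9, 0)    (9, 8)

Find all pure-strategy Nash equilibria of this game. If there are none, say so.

Pure-strategy Nash equilibria: (Off, LFU), (LFU, Full)

(Off, LFU): Node 1 gets 12, best alternative 11; Node 2 gets 10, best alternative 8. No profitable deviation — NE.
(Off, ARC): Node 1 can switch to LFU (4 → 9). Not NE.
(Off, Full): Node 1 can switch to LRU (3 → 6). Not NE.
(LRU, LFU): Node 1 can switch to Off (0 → 12). Not NE.
(LRU, ARC): Node 1 can switch to Off (1 → 4). Not NE.
(LRU, Full): Node 1 can switch to LFU (6 → 9). Not NE.
(LFU, LFU): Node 1 can switch to Off (11 → 12). Not NE.
(LFU, ARC): Node 2 can switch to LFU (0 → 4). Not NE.
(LFU, Full): Node 1 gets 9, best alternative 6; Node 2 gets 8, best alternative 4. No profitable deviation — NE.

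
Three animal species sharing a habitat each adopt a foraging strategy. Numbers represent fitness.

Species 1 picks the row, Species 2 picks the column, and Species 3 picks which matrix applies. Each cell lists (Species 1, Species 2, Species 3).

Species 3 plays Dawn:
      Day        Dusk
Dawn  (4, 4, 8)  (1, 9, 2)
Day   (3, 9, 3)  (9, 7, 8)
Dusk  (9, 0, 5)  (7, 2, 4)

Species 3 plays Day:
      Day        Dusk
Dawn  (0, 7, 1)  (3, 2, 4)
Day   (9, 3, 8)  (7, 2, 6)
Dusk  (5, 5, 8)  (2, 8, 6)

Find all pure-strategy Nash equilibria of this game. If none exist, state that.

(Day, Day, Day)

Species 1 against (Day, Dawn): payoffs 4, 3, 9 → best response Dusk.
Species 1 against (Day, Day): payoffs 0, 9, 5 → best response Day.
Species 1 against (Dusk, Dawn): payoffs 1, 9, 7 → best response Day.
Species 1 against (Dusk, Day): payoffs 3, 7, 2 → best response Day.
Species 2 against (Dawn, Dawn): payoffs 4, 9 → best response Dusk.
Species 2 against (Dawn, Day): payoffs 7, 2 → best response Day.
Species 2 against (Day, Dawn): payoffs 9, 7 → best response Day.
Species 2 against (Day, Day): payoffs 3, 2 → best response Day.
Species 2 against (Dusk, Dawn): payoffs 0, 2 → best response Dusk.
Species 2 against (Dusk, Day): payoffs 5, 8 → best response Dusk.
Species 3 against (Dawn, Day): payoffs 8, 1 → best response Dawn.
Species 3 against (Dawn, Dusk): payoffs 2, 4 → best response Day.
Species 3 against (Day, Day): payoffs 3, 8 → best response Day.
Species 3 against (Day, Dusk): payoffs 8, 6 → best response Dawn.
Species 3 against (Dusk, Day): payoffs 5, 8 → best response Day.
Species 3 against (Dusk, Dusk): payoffs 4, 6 → best response Day.
Mutual best responses: (Day, Day, Day).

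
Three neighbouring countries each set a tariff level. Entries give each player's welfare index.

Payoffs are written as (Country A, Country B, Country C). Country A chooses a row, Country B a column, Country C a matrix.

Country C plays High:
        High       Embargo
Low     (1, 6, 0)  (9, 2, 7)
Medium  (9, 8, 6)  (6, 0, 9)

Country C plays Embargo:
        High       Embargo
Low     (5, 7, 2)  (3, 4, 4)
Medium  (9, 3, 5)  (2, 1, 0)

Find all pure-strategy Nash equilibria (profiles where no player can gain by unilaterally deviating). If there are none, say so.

Pure NE: (Medium, High, High)

For each player, find the best response to each opponent profile; mutual best responses are the pure NE.
Country A against (High, High): payoffs 1, 9 → best response Medium.
Country A against (High, Embargo): payoffs 5, 9 → best response Medium.
Country A against (Embargo, High): payoffs 9, 6 → best response Low.
Country A against (Embargo, Embargo): payoffs 3, 2 → best response Low.
Country B against (Low, High): payoffs 6, 2 → best response High.
Country B against (Low, Embargo): payoffs 7, 4 → best response High.
Country B against (Medium, High): payoffs 8, 0 → best response High.
Country B against (Medium, Embargo): payoffs 3, 1 → best response High.
Country C against (Low, High): payoffs 0, 2 → best response Embargo.
Country C against (Low, Embargo): payoffs 7, 4 → best response High.
Country C against (Medium, High): payoffs 6, 5 → best response High.
Country C against (Medium, Embargo): payoffs 9, 0 → best response High.
Mutual best responses: (Medium, High, High).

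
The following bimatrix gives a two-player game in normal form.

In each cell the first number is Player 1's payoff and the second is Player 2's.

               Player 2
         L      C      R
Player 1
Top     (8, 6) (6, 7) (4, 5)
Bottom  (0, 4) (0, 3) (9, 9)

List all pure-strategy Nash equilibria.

(Top, C) and (Bottom, R)

(Top, L): Player 2 can switch to C (6 → 7). Not NE.
(Top, C): Player 1 gets 6, best alternative 0; Player 2 gets 7, best alternative 6. No profitable deviation — NE.
(Top, R): Player 1 can switch to Bottom (4 → 9). Not NE.
(Bottom, L): Player 1 can switch to Top (0 → 8). Not NE.
(Bottom, C): Player 1 can switch to Top (0 → 6). Not NE.
(Bottom, R): Player 1 gets 9, best alternative 4; Player 2 gets 9, best alternative 4. No profitable deviation — NE.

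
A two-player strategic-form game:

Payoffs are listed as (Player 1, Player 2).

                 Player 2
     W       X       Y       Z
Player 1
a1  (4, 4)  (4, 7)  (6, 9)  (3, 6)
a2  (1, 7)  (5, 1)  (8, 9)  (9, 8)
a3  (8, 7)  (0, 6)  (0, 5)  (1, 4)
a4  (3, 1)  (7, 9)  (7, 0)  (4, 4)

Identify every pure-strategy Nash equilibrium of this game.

(a1, W): Player 1 can switch to a3 (4 → 8). Not NE.
(a1, X): Player 1 can switch to a2 (4 → 5). Not NE.
(a1, Y): Player 1 can switch to a2 (6 → 8). Not NE.
(a1, Z): Player 1 can switch to a2 (3 → 9). Not NE.
(a2, W): Player 1 can switch to a1 (1 → 4). Not NE.
(a2, X): Player 1 can switch to a4 (5 → 7). Not NE.
(a2, Y): Player 1 gets 8, best alternative 7; Player 2 gets 9, best alternative 8. No profitable deviation — NE.
(a3, W): Player 1 gets 8, best alternative 4; Player 2 gets 7, best alternative 6. No profitable deviation — NE.
(a4, X): Player 1 gets 7, best alternative 5; Player 2 gets 9, best alternative 4. No profitable deviation — NE.
(The remaining 7 profiles each have a profitable deviation by the same check.)

The pure Nash equilibria are (a2, Y); (a3, W); (a4, X).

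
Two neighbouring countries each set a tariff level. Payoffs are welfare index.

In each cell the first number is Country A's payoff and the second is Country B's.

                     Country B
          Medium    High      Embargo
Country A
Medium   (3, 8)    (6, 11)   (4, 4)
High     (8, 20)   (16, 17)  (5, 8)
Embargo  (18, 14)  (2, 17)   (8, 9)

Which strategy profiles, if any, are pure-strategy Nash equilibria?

Check each profile: it is a Nash equilibrium iff no player can strictly gain by switching unilaterally.
(Medium, Medium): Country A can switch to High (3 → 8). Not NE.
(Medium, High): Country A can switch to High (6 → 16). Not NE.
(Medium, Embargo): Country A can switch to High (4 → 5). Not NE.
(High, Medium): Country A can switch to Embargo (8 → 18). Not NE.
(High, High): Country B can switch to Medium (17 → 20). Not NE.
(High, Embargo): Country A can switch to Embargo (5 → 8). Not NE.
(The remaining 3 profiles each have a profitable deviation by the same check.)

none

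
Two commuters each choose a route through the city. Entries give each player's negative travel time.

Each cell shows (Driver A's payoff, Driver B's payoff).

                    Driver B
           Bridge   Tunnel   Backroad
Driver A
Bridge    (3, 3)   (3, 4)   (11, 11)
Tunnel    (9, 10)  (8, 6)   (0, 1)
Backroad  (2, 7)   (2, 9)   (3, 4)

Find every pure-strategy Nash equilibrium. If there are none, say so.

The pure Nash equilibria are (Bridge, Backroad), (Tunnel, Bridge).

Driver A against Bridge: payoffs 3, 9, 2 → best response Tunnel.
Driver A against Tunnel: payoffs 3, 8, 2 → best response Tunnel.
Driver A against Backroad: payoffs 11, 0, 3 → best response Bridge.
Driver B against Bridge: payoffs 3, 4, 11 → best response Backroad.
Driver B against Tunnel: payoffs 10, 6, 1 → best response Bridge.
Driver B against Backroad: payoffs 7, 9, 4 → best response Tunnel.
Mutual best responses: (Bridge, Backroad); (Tunnel, Bridge).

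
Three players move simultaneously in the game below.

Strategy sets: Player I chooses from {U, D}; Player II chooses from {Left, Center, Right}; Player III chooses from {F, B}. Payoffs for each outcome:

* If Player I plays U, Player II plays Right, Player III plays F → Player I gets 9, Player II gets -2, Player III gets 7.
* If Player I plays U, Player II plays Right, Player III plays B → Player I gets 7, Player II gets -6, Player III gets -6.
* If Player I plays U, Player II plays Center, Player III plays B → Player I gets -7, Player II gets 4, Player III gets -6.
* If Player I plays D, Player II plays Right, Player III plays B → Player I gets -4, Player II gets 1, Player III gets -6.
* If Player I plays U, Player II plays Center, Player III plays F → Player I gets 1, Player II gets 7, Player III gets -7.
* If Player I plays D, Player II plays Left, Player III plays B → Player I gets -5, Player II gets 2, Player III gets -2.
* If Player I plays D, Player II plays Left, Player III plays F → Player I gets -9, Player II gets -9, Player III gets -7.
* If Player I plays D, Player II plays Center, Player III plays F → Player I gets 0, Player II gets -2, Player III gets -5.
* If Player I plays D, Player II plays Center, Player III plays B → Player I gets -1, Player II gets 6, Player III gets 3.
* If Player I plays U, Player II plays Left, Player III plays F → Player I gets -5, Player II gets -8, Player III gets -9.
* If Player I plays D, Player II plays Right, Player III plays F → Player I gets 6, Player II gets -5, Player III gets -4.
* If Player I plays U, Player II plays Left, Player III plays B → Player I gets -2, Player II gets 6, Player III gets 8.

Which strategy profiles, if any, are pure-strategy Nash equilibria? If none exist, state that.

The pure Nash equilibria are (U, Left, B) and (D, Center, B).

(U, Left, F): Player II can switch to Center (-8 → 7). Not NE.
(U, Left, B): Player I gets -2, best alternative -5; Player II gets 6, best alternative 4; Player III gets 8, best alternative -9. No profitable deviation — NE.
(U, Center, F): Player III can switch to B (-7 → -6). Not NE.
(U, Center, B): Player I can switch to D (-7 → -1). Not NE.
(U, Right, F): Player II can switch to Center (-2 → 7). Not NE.
(U, Right, B): Player II can switch to Left (-6 → 6). Not NE.
(D, Left, F): Player I can switch to U (-9 → -5). Not NE.
(D, Center, B): Player I gets -1, best alternative -7; Player II gets 6, best alternative 2; Player III gets 3, best alternative -5. No profitable deviation — NE.
(The remaining 4 profiles each have a profitable deviation by the same check.)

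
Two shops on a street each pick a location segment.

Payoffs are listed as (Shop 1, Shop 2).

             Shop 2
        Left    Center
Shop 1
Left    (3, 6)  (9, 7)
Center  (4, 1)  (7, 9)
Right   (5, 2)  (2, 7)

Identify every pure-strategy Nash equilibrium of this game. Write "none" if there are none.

(Left, Left): Shop 1 can switch to Center (3 → 4). Not NE.
(Left, Center): Shop 1 gets 9, best alternative 7; Shop 2 gets 7, best alternative 6. No profitable deviation — NE.
(Center, Left): Shop 1 can switch to Right (4 → 5). Not NE.
(Center, Center): Shop 1 can switch to Left (7 → 9). Not NE.
(Right, Left): Shop 2 can switch to Center (2 → 7). Not NE.
(Right, Center): Shop 1 can switch to Left (2 → 9). Not NE.

The unique pure-strategy Nash equilibrium is (Left, Center).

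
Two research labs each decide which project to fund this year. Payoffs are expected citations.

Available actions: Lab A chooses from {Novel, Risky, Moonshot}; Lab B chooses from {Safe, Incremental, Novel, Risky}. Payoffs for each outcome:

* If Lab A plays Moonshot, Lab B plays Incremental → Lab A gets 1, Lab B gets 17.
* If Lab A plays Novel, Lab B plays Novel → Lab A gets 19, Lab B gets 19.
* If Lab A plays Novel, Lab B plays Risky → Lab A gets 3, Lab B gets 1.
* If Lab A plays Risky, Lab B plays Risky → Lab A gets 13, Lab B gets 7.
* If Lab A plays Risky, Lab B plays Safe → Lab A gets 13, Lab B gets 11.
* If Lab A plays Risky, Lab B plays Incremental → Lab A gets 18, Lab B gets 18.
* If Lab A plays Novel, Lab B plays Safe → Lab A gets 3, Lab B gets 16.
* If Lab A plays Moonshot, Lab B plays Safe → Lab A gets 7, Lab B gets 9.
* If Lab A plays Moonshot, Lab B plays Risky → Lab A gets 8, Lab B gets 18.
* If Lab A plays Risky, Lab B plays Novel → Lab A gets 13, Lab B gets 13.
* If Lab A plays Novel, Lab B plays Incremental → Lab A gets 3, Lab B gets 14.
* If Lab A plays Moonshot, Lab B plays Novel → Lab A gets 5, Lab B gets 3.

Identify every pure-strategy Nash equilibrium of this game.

Pure-strategy Nash equilibria: (Novel, Novel); (Risky, Incremental)

(Novel, Safe): Lab A can switch to Risky (3 → 13). Not NE.
(Novel, Incremental): Lab A can switch to Risky (3 → 18). Not NE.
(Novel, Novel): Lab A gets 19, best alternative 13; Lab B gets 19, best alternative 16. No profitable deviation — NE.
(Novel, Risky): Lab A can switch to Risky (3 → 13). Not NE.
(Risky, Safe): Lab B can switch to Incremental (11 → 18). Not NE.
(Risky, Incremental): Lab A gets 18, best alternative 3; Lab B gets 18, best alternative 13. No profitable deviation — NE.
(Risky, Novel): Lab A can switch to Novel (13 → 19). Not NE.
(Risky, Risky): Lab B can switch to Safe (7 → 11). Not NE.
(Moonshot, Safe): Lab A can switch to Risky (7 → 13). Not NE.
(Moonshot, Incremental): Lab A can switch to Novel (1 → 3). Not NE.
(Moonshot, Novel): Lab A can switch to Novel (5 → 19). Not NE.
(Moonshot, Risky): Lab A can switch to Risky (8 → 13). Not NE.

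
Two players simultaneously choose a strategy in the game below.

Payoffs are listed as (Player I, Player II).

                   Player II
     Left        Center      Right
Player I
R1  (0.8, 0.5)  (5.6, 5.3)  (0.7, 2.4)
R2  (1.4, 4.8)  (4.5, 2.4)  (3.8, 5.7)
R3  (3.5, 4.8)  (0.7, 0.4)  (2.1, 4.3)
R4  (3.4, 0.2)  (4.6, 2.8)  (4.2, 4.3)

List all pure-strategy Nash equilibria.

(R1, Left): Player I can switch to R2 (0.8 → 1.4). Not NE.
(R1, Center): Player I gets 5.6, best alternative 4.6; Player II gets 5.3, best alternative 2.4. No profitable deviation — NE.
(R1, Right): Player I can switch to R2 (0.7 → 3.8). Not NE.
(R2, Left): Player I can switch to R3 (1.4 → 3.5). Not NE.
(R2, Center): Player I can switch to R1 (4.5 → 5.6). Not NE.
(R2, Right): Player I can switch to R4 (3.8 → 4.2). Not NE.
(R3, Left): Player I gets 3.5, best alternative 3.4; Player II gets 4.8, best alternative 4.3. No profitable deviation — NE.
(R3, Center): Player I can switch to R1 (0.7 → 5.6). Not NE.
(R3, Right): Player I can switch to R2 (2.1 → 3.8). Not NE.
(R4, Left): Player I can switch to R3 (3.4 → 3.5). Not NE.
(R4, Center): Player I can switch to R1 (4.6 → 5.6). Not NE.
(R4, Right): Player I gets 4.2, best alternative 3.8; Player II gets 4.3, best alternative 2.8. No profitable deviation — NE.

(R1, Center), (R3, Left), (R4, Right)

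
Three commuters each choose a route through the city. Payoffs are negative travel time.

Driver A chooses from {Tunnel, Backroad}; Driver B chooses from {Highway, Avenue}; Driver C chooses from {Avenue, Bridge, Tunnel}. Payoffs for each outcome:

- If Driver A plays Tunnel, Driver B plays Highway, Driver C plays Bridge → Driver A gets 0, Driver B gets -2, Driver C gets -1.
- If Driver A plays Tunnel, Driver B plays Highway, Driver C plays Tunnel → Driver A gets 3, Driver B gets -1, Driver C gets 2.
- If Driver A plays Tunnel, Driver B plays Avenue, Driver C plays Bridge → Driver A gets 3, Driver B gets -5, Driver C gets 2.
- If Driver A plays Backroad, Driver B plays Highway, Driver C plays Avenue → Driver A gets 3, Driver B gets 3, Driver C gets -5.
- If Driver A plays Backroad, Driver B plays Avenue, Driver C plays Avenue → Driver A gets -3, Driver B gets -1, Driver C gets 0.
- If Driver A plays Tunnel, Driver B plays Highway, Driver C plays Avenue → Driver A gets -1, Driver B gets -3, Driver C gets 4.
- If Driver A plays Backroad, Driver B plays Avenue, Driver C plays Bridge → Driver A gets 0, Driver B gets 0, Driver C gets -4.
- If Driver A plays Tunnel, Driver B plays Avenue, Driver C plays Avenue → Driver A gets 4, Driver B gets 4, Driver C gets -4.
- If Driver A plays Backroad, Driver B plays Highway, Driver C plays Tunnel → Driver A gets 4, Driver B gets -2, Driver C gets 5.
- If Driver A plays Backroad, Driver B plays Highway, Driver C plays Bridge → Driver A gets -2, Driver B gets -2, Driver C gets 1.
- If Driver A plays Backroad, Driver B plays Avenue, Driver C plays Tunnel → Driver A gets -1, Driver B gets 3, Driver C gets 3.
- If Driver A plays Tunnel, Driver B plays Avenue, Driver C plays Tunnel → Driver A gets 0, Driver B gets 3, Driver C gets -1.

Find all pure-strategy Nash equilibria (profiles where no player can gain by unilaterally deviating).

There is no pure-strategy Nash equilibrium.

Check each profile: it is a Nash equilibrium iff no player can strictly gain by switching unilaterally.
(Tunnel, Highway, Avenue): Driver A can switch to Backroad (-1 → 3). Not NE.
(Tunnel, Highway, Bridge): Driver C can switch to Avenue (-1 → 4). Not NE.
(Tunnel, Highway, Tunnel): Driver A can switch to Backroad (3 → 4). Not NE.
(Tunnel, Avenue, Avenue): Driver C can switch to Bridge (-4 → 2). Not NE.
(Tunnel, Avenue, Bridge): Driver B can switch to Highway (-5 → -2). Not NE.
(Tunnel, Avenue, Tunnel): Driver C can switch to Bridge (-1 → 2). Not NE.
(Backroad, Highway, Avenue): Driver C can switch to Bridge (-5 → 1). Not NE.
(Backroad, Highway, Bridge): Driver A can switch to Tunnel (-2 → 0). Not NE.
(The remaining 4 profiles each have a profitable deviation by the same check.)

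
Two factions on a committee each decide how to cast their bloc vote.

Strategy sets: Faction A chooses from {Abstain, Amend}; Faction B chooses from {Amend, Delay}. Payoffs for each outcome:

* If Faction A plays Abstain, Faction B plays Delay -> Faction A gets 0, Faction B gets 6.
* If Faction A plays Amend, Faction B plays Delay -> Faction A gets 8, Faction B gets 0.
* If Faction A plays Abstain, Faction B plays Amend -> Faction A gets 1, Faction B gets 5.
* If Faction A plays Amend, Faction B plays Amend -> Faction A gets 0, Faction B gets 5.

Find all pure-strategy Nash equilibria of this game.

Faction A against Amend: payoffs 1, 0 → best response Abstain.
Faction A against Delay: payoffs 0, 8 → best response Amend.
Faction B against Abstain: payoffs 5, 6 → best response Delay.
Faction B against Amend: payoffs 5, 0 → best response Amend.
No profile is a mutual best response for all players.

This game has no pure Nash equilibrium.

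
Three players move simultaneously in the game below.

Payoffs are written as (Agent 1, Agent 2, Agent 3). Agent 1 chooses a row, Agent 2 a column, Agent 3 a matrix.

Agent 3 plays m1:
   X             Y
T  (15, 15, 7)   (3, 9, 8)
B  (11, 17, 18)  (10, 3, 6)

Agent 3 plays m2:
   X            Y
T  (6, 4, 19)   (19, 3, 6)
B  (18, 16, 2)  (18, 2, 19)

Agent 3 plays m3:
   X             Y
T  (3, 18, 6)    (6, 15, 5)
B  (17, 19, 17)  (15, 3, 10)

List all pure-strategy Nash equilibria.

(T, X, m1): Agent 3 can switch to m2 (7 → 19). Not NE.
(T, X, m2): Agent 1 can switch to B (6 → 18). Not NE.
(T, X, m3): Agent 1 can switch to B (3 → 17). Not NE.
(T, Y, m1): Agent 1 can switch to B (3 → 10). Not NE.
(T, Y, m2): Agent 2 can switch to X (3 → 4). Not NE.
(T, Y, m3): Agent 1 can switch to B (6 → 15). Not NE.
(B, X, m1): Agent 1 can switch to T (11 → 15). Not NE.
(B, X, m2): Agent 3 can switch to m1 (2 → 18). Not NE.
(B, X, m3): Agent 3 can switch to m1 (17 → 18). Not NE.
(B, Y, m1): Agent 2 can switch to X (3 → 17). Not NE.
(The remaining 2 profiles each have a profitable deviation by the same check.)

This game has no pure Nash equilibrium.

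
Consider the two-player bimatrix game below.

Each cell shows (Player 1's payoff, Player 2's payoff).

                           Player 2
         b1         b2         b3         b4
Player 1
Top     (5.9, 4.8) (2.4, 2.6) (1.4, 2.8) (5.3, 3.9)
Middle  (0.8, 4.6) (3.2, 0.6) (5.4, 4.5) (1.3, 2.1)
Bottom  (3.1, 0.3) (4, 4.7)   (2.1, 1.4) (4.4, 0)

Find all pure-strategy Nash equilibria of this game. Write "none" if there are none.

Pure-strategy Nash equilibria: (Top, b1) and (Bottom, b2)

(Top, b1): Player 1 gets 5.9, best alternative 3.1; Player 2 gets 4.8, best alternative 3.9. No profitable deviation — NE.
(Top, b2): Player 1 can switch to Middle (2.4 → 3.2). Not NE.
(Top, b3): Player 1 can switch to Middle (1.4 → 5.4). Not NE.
(Top, b4): Player 2 can switch to b1 (3.9 → 4.8). Not NE.
(Middle, b1): Player 1 can switch to Top (0.8 → 5.9). Not NE.
(Middle, b2): Player 1 can switch to Bottom (3.2 → 4). Not NE.
(Middle, b3): Player 2 can switch to b1 (4.5 → 4.6). Not NE.
(Middle, b4): Player 1 can switch to Top (1.3 → 5.3). Not NE.
(Bottom, b1): Player 1 can switch to Top (3.1 → 5.9). Not NE.
(Bottom, b2): Player 1 gets 4, best alternative 3.2; Player 2 gets 4.7, best alternative 1.4. No profitable deviation — NE.
(The remaining 2 profiles each have a profitable deviation by the same check.)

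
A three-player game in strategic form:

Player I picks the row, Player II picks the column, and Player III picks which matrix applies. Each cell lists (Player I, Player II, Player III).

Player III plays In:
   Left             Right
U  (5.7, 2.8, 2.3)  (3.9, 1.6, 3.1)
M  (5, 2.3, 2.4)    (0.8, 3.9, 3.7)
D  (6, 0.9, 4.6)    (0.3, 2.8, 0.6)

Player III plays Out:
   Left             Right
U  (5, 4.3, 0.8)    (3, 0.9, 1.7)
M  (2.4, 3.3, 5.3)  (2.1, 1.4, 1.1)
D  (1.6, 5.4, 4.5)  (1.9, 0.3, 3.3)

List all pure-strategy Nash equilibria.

No pure-strategy Nash equilibrium.

Check each profile: it is a Nash equilibrium iff no player can strictly gain by switching unilaterally.
(U, Left, In): Player I can switch to D (5.7 → 6). Not NE.
(U, Left, Out): Player III can switch to In (0.8 → 2.3). Not NE.
(U, Right, In): Player II can switch to Left (1.6 → 2.8). Not NE.
(U, Right, Out): Player II can switch to Left (0.9 → 4.3). Not NE.
(M, Left, In): Player I can switch to U (5 → 5.7). Not NE.
(M, Left, Out): Player I can switch to U (2.4 → 5). Not NE.
(M, Right, In): Player I can switch to U (0.8 → 3.9). Not NE.
(M, Right, Out): Player I can switch to U (2.1 → 3). Not NE.
(The remaining 4 profiles each have a profitable deviation by the same check.)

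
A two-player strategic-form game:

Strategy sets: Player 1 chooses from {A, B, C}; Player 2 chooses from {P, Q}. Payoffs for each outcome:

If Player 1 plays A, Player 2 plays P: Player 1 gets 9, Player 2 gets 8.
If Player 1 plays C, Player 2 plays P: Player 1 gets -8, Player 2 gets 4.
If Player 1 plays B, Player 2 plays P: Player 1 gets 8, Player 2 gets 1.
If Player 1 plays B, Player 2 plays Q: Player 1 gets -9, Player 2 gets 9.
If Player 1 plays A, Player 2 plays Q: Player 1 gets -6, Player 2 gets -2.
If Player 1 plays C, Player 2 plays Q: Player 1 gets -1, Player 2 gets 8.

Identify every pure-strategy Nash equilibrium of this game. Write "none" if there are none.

The pure Nash equilibria are (A, P), (C, Q).

Mark each player's best response to every combination of opponents' strategies; a profile where every player is best-responding is a pure Nash equilibrium.
Player 1 against P: payoffs 9, 8, -8 → best response A.
Player 1 against Q: payoffs -6, -9, -1 → best response C.
Player 2 against A: payoffs 8, -2 → best response P.
Player 2 against B: payoffs 1, 9 → best response Q.
Player 2 against C: payoffs 4, 8 → best response Q.
Mutual best responses: (A, P); (C, Q).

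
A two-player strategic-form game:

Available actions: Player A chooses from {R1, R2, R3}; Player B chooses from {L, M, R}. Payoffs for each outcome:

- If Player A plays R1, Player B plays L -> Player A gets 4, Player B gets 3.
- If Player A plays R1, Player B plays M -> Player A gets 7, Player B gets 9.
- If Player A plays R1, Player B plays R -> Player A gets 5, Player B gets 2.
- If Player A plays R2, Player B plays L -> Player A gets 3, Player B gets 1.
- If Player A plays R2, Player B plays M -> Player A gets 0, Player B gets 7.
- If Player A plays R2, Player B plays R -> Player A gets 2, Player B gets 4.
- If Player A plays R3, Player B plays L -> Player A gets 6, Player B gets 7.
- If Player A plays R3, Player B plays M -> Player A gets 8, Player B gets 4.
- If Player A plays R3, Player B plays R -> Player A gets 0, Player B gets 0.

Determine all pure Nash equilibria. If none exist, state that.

(R3, L)

(R1, L): Player A can switch to R3 (4 → 6). Not NE.
(R1, M): Player A can switch to R3 (7 → 8). Not NE.
(R1, R): Player B can switch to L (2 → 3). Not NE.
(R2, L): Player A can switch to R1 (3 → 4). Not NE.
(R2, M): Player A can switch to R1 (0 → 7). Not NE.
(R2, R): Player A can switch to R1 (2 → 5). Not NE.
(R3, L): Player A gets 6, best alternative 4; Player B gets 7, best alternative 4. No profitable deviation — NE.
(R3, M): Player B can switch to L (4 → 7). Not NE.
(R3, R): Player A can switch to R1 (0 → 5). Not NE.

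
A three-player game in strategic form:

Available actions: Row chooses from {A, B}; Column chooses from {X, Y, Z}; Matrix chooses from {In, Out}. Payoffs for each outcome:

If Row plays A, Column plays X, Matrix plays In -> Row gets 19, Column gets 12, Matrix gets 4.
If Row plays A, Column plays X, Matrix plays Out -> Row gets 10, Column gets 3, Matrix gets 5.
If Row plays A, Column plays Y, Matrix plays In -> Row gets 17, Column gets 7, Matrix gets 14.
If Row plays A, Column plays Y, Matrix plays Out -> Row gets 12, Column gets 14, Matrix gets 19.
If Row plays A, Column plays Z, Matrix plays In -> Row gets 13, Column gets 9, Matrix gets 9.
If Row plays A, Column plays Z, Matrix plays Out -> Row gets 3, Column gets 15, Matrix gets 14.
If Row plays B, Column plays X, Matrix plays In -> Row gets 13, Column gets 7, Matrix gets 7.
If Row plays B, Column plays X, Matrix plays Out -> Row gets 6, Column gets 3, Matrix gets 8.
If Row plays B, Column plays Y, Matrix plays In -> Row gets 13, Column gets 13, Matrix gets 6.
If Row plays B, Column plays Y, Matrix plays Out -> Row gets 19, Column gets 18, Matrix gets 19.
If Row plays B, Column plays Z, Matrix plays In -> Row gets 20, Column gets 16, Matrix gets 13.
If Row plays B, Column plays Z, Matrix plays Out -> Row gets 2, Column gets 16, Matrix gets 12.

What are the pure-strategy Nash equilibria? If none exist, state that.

Mark each player's best response to every combination of opponents' strategies; a profile where every player is best-responding is a pure Nash equilibrium.
Row against (X, In): payoffs 19, 13 → best response A.
Row against (X, Out): payoffs 10, 6 → best response A.
Row against (Y, In): payoffs 17, 13 → best response A.
Row against (Y, Out): payoffs 12, 19 → best response B.
Row against (Z, In): payoffs 13, 20 → best response B.
Row against (Z, Out): payoffs 3, 2 → best response A.
Column against (A, In): payoffs 12, 7, 9 → best response X.
Column against (A, Out): payoffs 3, 14, 15 → best response Z.
Column against (B, In): payoffs 7, 13, 16 → best response Z.
Column against (B, Out): payoffs 3, 18, 16 → best response Y.
Matrix against (A, X): payoffs 4, 5 → best response Out.
Matrix against (A, Y): payoffs 14, 19 → best response Out.
Matrix against (A, Z): payoffs 9, 14 → best response Out.
Matrix against (B, X): payoffs 7, 8 → best response Out.
Matrix against (B, Y): payoffs 6, 19 → best response Out.
Matrix against (B, Z): payoffs 13, 12 → best response In.
Mutual best responses: (A, Z, Out); (B, Y, Out); (B, Z, In).

Pure-strategy Nash equilibria: (A, Z, Out); (B, Y, Out); (B, Z, In)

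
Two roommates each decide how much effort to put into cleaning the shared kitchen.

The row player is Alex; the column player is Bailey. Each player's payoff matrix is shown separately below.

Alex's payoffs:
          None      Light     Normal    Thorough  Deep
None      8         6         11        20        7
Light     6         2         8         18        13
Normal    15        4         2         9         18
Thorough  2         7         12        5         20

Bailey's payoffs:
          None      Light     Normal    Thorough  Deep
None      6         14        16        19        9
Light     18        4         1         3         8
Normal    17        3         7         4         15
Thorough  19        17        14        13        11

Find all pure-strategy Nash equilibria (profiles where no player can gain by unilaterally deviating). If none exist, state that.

Mark each player's best response to every combination of opponents' strategies; a profile where every player is best-responding is a pure Nash equilibrium.
Alex against None: payoffs 8, 6, 15, 2 → best response Normal.
Alex against Light: payoffs 6, 2, 4, 7 → best response Thorough.
Alex against Normal: payoffs 11, 8, 2, 12 → best response Thorough.
Alex against Thorough: payoffs 20, 18, 9, 5 → best response None.
Alex against Deep: payoffs 7, 13, 18, 20 → best response Thorough.
Bailey against None: payoffs 6, 14, 16, 19, 9 → best response Thorough.
Bailey against Light: payoffs 18, 4, 1, 3, 8 → best response None.
Bailey against Normal: payoffs 17, 3, 7, 4, 15 → best response None.
Bailey against Thorough: payoffs 19, 17, 14, 13, 11 → best response None.
Mutual best responses: (None, Thorough); (Normal, None).

(None, Thorough), (Normal, None)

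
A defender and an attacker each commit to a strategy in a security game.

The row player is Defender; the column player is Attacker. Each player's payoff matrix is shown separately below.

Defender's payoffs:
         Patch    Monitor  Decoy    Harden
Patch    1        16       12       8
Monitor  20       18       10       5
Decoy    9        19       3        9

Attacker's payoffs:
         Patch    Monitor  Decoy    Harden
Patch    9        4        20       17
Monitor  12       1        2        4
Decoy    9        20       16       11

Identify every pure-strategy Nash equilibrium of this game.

Defender against Patch: payoffs 1, 20, 9 → best response Monitor.
Defender against Monitor: payoffs 16, 18, 19 → best response Decoy.
Defender against Decoy: payoffs 12, 10, 3 → best response Patch.
Defender against Harden: payoffs 8, 5, 9 → best response Decoy.
Attacker against Patch: payoffs 9, 4, 20, 17 → best response Decoy.
Attacker against Monitor: payoffs 12, 1, 2, 4 → best response Patch.
Attacker against Decoy: payoffs 9, 20, 16, 11 → best response Monitor.
Mutual best responses: (Patch, Decoy); (Monitor, Patch); (Decoy, Monitor).

The pure Nash equilibria are (Patch, Decoy), (Monitor, Patch), (Decoy, Monitor).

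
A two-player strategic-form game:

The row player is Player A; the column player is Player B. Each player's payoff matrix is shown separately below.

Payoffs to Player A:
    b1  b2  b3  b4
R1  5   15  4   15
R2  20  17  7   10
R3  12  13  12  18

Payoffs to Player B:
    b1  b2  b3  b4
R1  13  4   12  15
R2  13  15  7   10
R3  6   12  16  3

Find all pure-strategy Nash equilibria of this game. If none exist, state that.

The pure Nash equilibria are (R2, b2); (R3, b3).

(R1, b1): Player A can switch to R2 (5 → 20). Not NE.
(R1, b2): Player A can switch to R2 (15 → 17). Not NE.
(R1, b3): Player A can switch to R2 (4 → 7). Not NE.
(R1, b4): Player A can switch to R3 (15 → 18). Not NE.
(R2, b1): Player B can switch to b2 (13 → 15). Not NE.
(R2, b2): Player A gets 17, best alternative 15; Player B gets 15, best alternative 13. No profitable deviation — NE.
(R2, b3): Player A can switch to R3 (7 → 12). Not NE.
(R3, b3): Player A gets 12, best alternative 7; Player B gets 16, best alternative 12. No profitable deviation — NE.
(The remaining 4 profiles each have a profitable deviation by the same check.)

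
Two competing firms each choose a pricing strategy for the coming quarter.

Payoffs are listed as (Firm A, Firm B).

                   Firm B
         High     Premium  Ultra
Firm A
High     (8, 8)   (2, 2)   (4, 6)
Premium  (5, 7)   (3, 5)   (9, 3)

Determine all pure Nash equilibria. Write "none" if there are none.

(High, High): Firm A gets 8, best alternative 5; Firm B gets 8, best alternative 6. No profitable deviation — NE.
(High, Premium): Firm A can switch to Premium (2 → 3). Not NE.
(High, Ultra): Firm A can switch to Premium (4 → 9). Not NE.
(Premium, High): Firm A can switch to High (5 → 8). Not NE.
(Premium, Premium): Firm B can switch to High (5 → 7). Not NE.
(Premium, Ultra): Firm B can switch to High (3 → 7). Not NE.

(High, High)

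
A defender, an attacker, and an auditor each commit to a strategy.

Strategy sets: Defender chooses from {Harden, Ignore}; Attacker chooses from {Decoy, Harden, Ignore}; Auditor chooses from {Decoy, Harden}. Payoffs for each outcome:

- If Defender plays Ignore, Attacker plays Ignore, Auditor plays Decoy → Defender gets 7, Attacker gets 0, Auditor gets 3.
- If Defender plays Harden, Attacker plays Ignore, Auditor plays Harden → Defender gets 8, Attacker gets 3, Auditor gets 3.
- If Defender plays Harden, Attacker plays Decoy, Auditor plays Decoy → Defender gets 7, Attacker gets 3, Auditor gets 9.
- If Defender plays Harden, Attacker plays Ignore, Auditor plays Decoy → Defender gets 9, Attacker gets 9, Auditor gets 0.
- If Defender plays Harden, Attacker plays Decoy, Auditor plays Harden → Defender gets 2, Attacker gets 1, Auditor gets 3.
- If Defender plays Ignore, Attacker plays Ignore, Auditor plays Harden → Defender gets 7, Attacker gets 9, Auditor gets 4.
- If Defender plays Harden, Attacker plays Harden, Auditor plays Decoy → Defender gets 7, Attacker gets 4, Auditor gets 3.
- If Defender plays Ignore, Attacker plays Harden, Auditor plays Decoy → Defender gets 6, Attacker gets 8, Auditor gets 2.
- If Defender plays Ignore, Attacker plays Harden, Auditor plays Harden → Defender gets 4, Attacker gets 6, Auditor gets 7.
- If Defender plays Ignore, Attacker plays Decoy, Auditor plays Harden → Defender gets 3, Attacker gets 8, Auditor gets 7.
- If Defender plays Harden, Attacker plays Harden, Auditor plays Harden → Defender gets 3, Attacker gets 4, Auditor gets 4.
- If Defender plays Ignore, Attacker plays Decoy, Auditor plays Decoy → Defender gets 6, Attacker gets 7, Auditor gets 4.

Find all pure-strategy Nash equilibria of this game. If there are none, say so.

Defender against (Decoy, Decoy): payoffs 7, 6 → best response Harden.
Defender against (Decoy, Harden): payoffs 2, 3 → best response Ignore.
Defender against (Harden, Decoy): payoffs 7, 6 → best response Harden.
Defender against (Harden, Harden): payoffs 3, 4 → best response Ignore.
Defender against (Ignore, Decoy): payoffs 9, 7 → best response Harden.
Defender against (Ignore, Harden): payoffs 8, 7 → best response Harden.
Attacker against (Harden, Decoy): payoffs 3, 4, 9 → best response Ignore.
Attacker against (Harden, Harden): payoffs 1, 4, 3 → best response Harden.
Attacker against (Ignore, Decoy): payoffs 7, 8, 0 → best response Harden.
Attacker against (Ignore, Harden): payoffs 8, 6, 9 → best response Ignore.
Auditor against (Harden, Decoy): payoffs 9, 3 → best response Decoy.
Auditor against (Harden, Harden): payoffs 3, 4 → best response Harden.
Auditor against (Harden, Ignore): payoffs 0, 3 → best response Harden.
Auditor against (Ignore, Decoy): payoffs 4, 7 → best response Harden.
Auditor against (Ignore, Harden): payoffs 2, 7 → best response Harden.
Auditor against (Ignore, Ignore): payoffs 3, 4 → best response Harden.
No profile is a mutual best response for all players.

none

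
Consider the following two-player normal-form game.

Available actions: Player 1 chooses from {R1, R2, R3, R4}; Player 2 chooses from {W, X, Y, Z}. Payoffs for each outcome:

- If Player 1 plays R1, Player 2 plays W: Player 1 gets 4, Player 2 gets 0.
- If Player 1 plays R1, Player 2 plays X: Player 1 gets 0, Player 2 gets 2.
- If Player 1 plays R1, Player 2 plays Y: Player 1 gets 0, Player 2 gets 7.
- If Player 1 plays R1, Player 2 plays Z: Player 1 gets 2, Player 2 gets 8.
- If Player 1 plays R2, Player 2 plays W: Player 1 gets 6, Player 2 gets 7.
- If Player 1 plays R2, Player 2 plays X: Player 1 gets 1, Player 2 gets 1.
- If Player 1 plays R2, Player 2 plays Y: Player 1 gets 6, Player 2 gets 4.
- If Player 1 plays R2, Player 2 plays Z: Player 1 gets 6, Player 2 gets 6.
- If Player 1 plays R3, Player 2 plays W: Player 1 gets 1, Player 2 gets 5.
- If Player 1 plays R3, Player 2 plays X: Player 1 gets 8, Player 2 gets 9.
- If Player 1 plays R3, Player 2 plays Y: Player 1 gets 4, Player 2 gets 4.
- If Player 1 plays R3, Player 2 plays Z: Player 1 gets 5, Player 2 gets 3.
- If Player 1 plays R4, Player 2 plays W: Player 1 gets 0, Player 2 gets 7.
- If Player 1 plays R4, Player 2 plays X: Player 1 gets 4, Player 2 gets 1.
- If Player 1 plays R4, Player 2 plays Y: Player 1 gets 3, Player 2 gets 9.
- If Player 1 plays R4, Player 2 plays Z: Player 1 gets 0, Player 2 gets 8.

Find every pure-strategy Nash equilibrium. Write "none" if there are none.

Player 1 against W: payoffs 4, 6, 1, 0 → best response R2.
Player 1 against X: payoffs 0, 1, 8, 4 → best response R3.
Player 1 against Y: payoffs 0, 6, 4, 3 → best response R2.
Player 1 against Z: payoffs 2, 6, 5, 0 → best response R2.
Player 2 against R1: payoffs 0, 2, 7, 8 → best response Z.
Player 2 against R2: payoffs 7, 1, 4, 6 → best response W.
Player 2 against R3: payoffs 5, 9, 4, 3 → best response X.
Player 2 against R4: payoffs 7, 1, 9, 8 → best response Y.
Mutual best responses: (R2, W); (R3, X).

Pure-strategy Nash equilibria: (R2, W) and (R3, X)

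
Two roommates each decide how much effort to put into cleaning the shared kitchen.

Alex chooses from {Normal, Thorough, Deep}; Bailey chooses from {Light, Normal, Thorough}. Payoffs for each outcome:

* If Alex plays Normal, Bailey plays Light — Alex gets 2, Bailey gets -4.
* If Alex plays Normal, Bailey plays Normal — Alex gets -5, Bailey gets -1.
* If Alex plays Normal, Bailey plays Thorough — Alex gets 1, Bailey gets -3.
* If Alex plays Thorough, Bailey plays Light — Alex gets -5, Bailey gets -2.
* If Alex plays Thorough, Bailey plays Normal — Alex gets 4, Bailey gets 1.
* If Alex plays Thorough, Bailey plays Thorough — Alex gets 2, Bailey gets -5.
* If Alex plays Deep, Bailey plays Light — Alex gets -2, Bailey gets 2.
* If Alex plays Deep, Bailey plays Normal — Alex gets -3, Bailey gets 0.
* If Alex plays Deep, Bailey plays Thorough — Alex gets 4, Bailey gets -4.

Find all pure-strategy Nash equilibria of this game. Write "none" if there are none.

The unique pure-strategy Nash equilibrium is (Thorough, Normal).

Alex against Light: payoffs 2, -5, -2 → best response Normal.
Alex against Normal: payoffs -5, 4, -3 → best response Thorough.
Alex against Thorough: payoffs 1, 2, 4 → best response Deep.
Bailey against Normal: payoffs -4, -1, -3 → best response Normal.
Bailey against Thorough: payoffs -2, 1, -5 → best response Normal.
Bailey against Deep: payoffs 2, 0, -4 → best response Light.
Mutual best responses: (Thorough, Normal).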